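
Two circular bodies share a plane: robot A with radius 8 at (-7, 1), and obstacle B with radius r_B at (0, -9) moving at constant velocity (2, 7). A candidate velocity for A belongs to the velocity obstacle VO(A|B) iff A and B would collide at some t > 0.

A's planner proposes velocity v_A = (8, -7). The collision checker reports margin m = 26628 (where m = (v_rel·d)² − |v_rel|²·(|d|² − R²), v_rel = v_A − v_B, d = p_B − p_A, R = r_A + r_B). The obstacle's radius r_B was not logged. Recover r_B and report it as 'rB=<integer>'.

m = 26628
d = (7, -10);  v_rel = (6, -14),  |v_rel|² = 232
v_rel×d = (6)·(-10) − (-14)·(7) = 38
since m = R²·232 − 38²:  R² = (1444 + 26628) / 232 = 121
R = √121 = 11  ⇒  r_B = 11 − 8 = 3

rB=3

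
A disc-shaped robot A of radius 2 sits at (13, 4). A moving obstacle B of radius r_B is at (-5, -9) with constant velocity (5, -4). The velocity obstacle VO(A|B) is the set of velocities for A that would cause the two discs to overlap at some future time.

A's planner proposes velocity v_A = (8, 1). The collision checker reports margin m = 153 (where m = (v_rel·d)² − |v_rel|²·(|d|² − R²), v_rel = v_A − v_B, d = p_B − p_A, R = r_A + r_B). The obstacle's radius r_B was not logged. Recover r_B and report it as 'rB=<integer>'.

m = 153
d = (-18, -13);  v_rel = (3, 5),  |v_rel|² = 34
v_rel×d = (3)·(-13) − (5)·(-18) = 51
since m = R²·34 − 51²:  R² = (2601 + 153) / 34 = 81
R = √81 = 9  ⇒  r_B = 9 − 2 = 7

rB=7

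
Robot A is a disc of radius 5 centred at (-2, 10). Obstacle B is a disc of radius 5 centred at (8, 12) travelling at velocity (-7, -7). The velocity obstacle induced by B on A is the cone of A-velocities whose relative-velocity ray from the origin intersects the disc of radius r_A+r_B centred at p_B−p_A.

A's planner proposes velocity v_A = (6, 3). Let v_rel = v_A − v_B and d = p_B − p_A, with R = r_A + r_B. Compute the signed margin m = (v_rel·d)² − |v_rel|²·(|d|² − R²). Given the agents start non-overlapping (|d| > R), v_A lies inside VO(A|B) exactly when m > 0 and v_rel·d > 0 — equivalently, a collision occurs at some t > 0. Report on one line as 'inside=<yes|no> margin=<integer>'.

d = (10, 2),  |d|² = 104;  R = 5+5 = 10,  c = 104−10² = 4
v_rel = (13, 10),  |v_rel|² = 269;  v_rel·d = (13)·(10) + (10)·(2) = 150
269·t² − 300·t + 4 = 0  ⇒  m = 150² − 269·4 = 21424
m = 21424 > 0,  v_rel·d = 150 > 0  ⇒  inside

inside=yes margin=21424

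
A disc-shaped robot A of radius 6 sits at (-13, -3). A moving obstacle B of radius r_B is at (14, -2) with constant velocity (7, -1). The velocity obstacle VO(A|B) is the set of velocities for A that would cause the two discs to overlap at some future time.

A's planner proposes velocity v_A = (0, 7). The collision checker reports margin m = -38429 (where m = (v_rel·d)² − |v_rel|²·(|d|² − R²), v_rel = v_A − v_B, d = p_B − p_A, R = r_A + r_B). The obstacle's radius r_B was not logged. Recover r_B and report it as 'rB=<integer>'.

m = -38429
d = (27, 1);  v_rel = (-7, 8),  |v_rel|² = 113
v_rel×d = (-7)·(1) − (8)·(27) = -223
since m = R²·113 − (-223)²:  R² = (49729 + -38429) / 113 = 100
R = √100 = 10  ⇒  r_B = 10 − 6 = 4

rB=4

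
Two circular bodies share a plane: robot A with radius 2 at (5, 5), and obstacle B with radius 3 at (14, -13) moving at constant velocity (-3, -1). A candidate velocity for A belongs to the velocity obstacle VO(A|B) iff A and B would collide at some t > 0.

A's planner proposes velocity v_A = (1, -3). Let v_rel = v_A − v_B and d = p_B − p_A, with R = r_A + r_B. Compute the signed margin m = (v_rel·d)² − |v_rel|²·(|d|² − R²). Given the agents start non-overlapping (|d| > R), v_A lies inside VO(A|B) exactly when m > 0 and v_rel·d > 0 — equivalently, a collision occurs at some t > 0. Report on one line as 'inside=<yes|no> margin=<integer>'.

d = (9, -18),  |d|² = 405;  R = 2+3 = 5,  c = 405−5² = 380
v_rel = (4, -2),  |v_rel|² = 20;  v_rel·d = (4)·(9) + (-2)·(-18) = 72
20·t² − 144·t + 380 = 0  ⇒  m = 72² − 20·380 = -2416
m = -2416 < 0,  v_rel·d = 72 > 0  ⇒  outside

inside=no margin=-2416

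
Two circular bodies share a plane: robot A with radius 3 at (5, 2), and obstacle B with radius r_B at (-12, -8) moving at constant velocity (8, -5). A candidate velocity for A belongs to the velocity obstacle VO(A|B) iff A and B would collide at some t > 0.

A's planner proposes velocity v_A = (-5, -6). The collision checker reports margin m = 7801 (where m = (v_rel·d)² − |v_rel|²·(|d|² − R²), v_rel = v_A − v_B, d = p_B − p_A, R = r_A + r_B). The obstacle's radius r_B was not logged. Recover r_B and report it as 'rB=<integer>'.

m = 7801
d = (-17, -10);  v_rel = (-13, -1),  |v_rel|² = 170
v_rel×d = (-13)·(-10) − (-1)·(-17) = 113
since m = R²·170 − 113²:  R² = (12769 + 7801) / 170 = 121
R = √121 = 11  ⇒  r_B = 11 − 3 = 8

rB=8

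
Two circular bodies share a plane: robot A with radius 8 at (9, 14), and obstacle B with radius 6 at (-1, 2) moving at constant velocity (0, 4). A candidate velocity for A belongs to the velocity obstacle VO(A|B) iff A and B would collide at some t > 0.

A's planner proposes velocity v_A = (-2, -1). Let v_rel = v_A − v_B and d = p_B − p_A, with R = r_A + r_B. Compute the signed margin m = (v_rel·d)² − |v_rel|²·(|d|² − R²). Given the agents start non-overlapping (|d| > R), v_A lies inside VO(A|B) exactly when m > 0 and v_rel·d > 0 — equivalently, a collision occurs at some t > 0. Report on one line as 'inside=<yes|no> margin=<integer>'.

d = (-10, -12),  |d|² = 244;  R = 8+6 = 14,  c = 244−14² = 48
v_rel = (-2, -5),  |v_rel|² = 29;  v_rel·d = (-2)·(-10) + (-5)·(-12) = 80
29·t² − 160·t + 48 = 0  ⇒  m = 80² − 29·48 = 5008
m = 5008 > 0,  v_rel·d = 80 > 0  ⇒  inside

inside=yes margin=5008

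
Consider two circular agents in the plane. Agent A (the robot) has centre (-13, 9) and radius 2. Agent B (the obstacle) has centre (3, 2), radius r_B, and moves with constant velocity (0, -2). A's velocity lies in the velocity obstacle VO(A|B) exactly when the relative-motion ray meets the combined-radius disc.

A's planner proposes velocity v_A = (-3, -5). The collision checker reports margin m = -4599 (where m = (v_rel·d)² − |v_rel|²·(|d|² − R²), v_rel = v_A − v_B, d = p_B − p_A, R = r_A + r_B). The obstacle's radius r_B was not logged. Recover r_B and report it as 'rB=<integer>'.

m = -4599
d = (16, -7);  v_rel = (-3, -3),  |v_rel|² = 18
v_rel×d = (-3)·(-7) − (-3)·(16) = 69
since m = R²·18 − 69²:  R² = (4761 + -4599) / 18 = 9
R = √9 = 3  ⇒  r_B = 3 − 2 = 1

rB=1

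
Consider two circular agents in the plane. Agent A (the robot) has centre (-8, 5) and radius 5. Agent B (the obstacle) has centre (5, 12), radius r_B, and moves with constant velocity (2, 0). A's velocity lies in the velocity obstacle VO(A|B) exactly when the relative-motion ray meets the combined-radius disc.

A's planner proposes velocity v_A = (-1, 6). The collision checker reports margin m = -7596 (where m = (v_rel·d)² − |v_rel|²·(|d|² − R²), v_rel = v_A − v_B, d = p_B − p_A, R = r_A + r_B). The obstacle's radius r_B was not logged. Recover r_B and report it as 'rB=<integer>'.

m = -7596
d = (13, 7);  v_rel = (-3, 6),  |v_rel|² = 45
v_rel×d = (-3)·(7) − (6)·(13) = -99
since m = R²·45 − (-99)²:  R² = (9801 + -7596) / 45 = 49
R = √49 = 7  ⇒  r_B = 7 − 5 = 2

rB=2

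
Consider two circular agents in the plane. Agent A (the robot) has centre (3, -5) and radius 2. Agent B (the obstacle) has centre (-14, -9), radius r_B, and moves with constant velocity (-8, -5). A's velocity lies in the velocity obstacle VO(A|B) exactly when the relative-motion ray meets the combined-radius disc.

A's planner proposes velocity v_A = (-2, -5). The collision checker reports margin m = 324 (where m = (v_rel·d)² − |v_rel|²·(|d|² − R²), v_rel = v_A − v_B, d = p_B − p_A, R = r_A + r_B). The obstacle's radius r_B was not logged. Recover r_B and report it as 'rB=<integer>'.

m = 324
d = (-17, -4);  v_rel = (6, 0),  |v_rel|² = 36
v_rel×d = (6)·(-4) − (0)·(-17) = -24
since m = R²·36 − (-24)²:  R² = (576 + 324) / 36 = 25
R = √25 = 5  ⇒  r_B = 5 − 2 = 3

rB=3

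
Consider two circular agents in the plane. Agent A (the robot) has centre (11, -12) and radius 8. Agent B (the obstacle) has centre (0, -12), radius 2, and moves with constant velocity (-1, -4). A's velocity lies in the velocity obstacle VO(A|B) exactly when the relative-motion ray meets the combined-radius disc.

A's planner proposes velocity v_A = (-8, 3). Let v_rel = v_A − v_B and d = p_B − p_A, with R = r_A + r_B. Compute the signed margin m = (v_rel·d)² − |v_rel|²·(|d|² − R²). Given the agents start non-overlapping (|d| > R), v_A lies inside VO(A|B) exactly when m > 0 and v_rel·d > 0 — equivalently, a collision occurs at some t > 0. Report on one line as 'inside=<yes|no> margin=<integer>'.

d = (-11, 0),  |d|² = 121;  R = 8+2 = 10,  c = 121−10² = 21
v_rel = (-7, 7),  |v_rel|² = 98;  v_rel·d = (-7)·(-11) + (7)·(0) = 77
98·t² − 154·t + 21 = 0  ⇒  m = 77² − 98·21 = 3871
m = 3871 > 0,  v_rel·d = 77 > 0  ⇒  inside

inside=yes margin=3871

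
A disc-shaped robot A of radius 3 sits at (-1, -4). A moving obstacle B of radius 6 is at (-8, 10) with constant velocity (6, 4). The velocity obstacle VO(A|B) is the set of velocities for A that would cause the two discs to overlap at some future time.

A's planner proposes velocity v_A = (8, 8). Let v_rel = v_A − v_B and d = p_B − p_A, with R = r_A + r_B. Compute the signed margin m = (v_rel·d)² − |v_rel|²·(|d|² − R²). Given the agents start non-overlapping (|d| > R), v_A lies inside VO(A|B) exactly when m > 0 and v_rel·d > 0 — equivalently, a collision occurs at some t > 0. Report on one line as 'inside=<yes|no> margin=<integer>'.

d = (-7, 14),  |d|² = 245;  R = 3+6 = 9,  c = 245−9² = 164
v_rel = (2, 4),  |v_rel|² = 20;  v_rel·d = (2)·(-7) + (4)·(14) = 42
20·t² − 84·t + 164 = 0  ⇒  m = 42² − 20·164 = -1516
m = -1516 < 0,  v_rel·d = 42 > 0  ⇒  outside

inside=no margin=-1516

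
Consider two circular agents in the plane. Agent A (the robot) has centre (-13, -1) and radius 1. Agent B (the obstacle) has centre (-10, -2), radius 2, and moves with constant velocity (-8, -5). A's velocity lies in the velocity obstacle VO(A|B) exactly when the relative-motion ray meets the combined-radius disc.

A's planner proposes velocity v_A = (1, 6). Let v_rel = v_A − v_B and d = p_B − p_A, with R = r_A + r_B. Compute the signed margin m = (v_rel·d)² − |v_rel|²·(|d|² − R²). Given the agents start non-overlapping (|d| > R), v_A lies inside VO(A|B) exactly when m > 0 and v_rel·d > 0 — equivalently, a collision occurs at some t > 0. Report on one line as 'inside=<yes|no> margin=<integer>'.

d = (3, -1),  |d|² = 10;  R = 1+2 = 3,  c = 10−3² = 1
v_rel = (9, 11),  |v_rel|² = 202;  v_rel·d = (9)·(3) + (11)·(-1) = 16
202·t² − 32·t + 1 = 0  ⇒  m = 16² − 202·1 = 54
m = 54 > 0,  v_rel·d = 16 > 0  ⇒  inside

inside=yes margin=54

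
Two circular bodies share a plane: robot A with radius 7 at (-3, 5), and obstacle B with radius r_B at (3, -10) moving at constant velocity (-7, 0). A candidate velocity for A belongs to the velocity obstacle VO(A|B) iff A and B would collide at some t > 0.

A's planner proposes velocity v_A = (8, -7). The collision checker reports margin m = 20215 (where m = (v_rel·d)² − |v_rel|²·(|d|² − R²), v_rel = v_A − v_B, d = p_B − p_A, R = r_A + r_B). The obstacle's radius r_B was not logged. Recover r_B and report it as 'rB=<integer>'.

m = 20215
d = (6, -15);  v_rel = (15, -7),  |v_rel|² = 274
v_rel×d = (15)·(-15) − (-7)·(6) = -183
since m = R²·274 − (-183)²:  R² = (33489 + 20215) / 274 = 196
R = √196 = 14  ⇒  r_B = 14 − 7 = 7

rB=7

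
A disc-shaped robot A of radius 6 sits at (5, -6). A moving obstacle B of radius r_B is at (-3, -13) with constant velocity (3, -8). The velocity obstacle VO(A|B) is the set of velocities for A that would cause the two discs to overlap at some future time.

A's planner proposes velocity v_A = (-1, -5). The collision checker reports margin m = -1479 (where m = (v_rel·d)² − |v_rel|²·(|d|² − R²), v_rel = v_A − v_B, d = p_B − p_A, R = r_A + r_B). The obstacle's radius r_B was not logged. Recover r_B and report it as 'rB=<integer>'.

m = -1479
d = (-8, -7);  v_rel = (-4, 3),  |v_rel|² = 25
v_rel×d = (-4)·(-7) − (3)·(-8) = 52
since m = R²·25 − 52²:  R² = (2704 + -1479) / 25 = 49
R = √49 = 7  ⇒  r_B = 7 − 6 = 1

rB=1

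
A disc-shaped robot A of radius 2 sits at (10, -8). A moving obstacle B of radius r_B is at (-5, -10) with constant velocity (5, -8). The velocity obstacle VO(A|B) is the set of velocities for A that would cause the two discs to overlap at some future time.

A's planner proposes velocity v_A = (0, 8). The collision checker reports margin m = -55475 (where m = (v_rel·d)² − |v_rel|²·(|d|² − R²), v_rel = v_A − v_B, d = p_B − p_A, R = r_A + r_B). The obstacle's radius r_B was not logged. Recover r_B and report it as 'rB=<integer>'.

m = -55475
d = (-15, -2);  v_rel = (-5, 16),  |v_rel|² = 281
v_rel×d = (-5)·(-2) − (16)·(-15) = 250
since m = R²·281 − 250²:  R² = (62500 + -55475) / 281 = 25
R = √25 = 5  ⇒  r_B = 5 − 2 = 3

rB=3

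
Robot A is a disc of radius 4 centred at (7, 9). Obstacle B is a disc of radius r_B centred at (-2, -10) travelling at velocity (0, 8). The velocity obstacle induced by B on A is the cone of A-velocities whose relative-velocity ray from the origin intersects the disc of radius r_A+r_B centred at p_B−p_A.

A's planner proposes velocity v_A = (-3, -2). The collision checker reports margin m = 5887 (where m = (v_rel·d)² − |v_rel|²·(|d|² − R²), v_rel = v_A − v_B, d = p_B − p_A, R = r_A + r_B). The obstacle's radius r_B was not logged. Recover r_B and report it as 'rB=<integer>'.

m = 5887
d = (-9, -19);  v_rel = (-3, -10),  |v_rel|² = 109
v_rel×d = (-3)·(-19) − (-10)·(-9) = -33
since m = R²·109 − (-33)²:  R² = (1089 + 5887) / 109 = 64
R = √64 = 8  ⇒  r_B = 8 − 4 = 4

rB=4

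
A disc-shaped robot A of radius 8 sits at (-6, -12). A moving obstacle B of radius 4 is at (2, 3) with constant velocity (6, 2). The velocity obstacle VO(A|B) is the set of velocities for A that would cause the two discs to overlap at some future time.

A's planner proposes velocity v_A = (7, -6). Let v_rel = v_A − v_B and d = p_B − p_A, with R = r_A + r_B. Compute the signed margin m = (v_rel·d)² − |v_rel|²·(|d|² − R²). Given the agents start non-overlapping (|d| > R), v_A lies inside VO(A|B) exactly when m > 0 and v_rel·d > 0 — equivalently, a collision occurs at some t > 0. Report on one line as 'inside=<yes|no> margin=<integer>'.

d = (8, 15),  |d|² = 289;  R = 8+4 = 12,  c = 289−12² = 145
v_rel = (1, -8),  |v_rel|² = 65;  v_rel·d = (1)·(8) + (-8)·(15) = -112
65·t² + 224·t + 145 = 0  ⇒  m = (-112)² − 65·145 = 3119
m = 3119 > 0,  v_rel·d = -112 < 0  ⇒  outside

inside=no margin=3119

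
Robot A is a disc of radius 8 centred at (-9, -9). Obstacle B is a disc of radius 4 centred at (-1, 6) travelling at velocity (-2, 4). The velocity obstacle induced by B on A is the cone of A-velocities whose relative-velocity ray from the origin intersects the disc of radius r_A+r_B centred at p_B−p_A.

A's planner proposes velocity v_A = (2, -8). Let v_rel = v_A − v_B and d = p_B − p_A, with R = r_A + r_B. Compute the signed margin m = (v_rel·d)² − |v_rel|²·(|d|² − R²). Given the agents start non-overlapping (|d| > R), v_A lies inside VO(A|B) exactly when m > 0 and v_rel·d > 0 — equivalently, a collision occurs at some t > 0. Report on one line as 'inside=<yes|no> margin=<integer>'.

d = (8, 15),  |d|² = 289;  R = 8+4 = 12,  c = 289−12² = 145
v_rel = (4, -12),  |v_rel|² = 160;  v_rel·d = (4)·(8) + (-12)·(15) = -148
160·t² + 296·t + 145 = 0  ⇒  m = (-148)² − 160·145 = -1296
m = -1296 < 0,  v_rel·d = -148 < 0  ⇒  outside

inside=no margin=-1296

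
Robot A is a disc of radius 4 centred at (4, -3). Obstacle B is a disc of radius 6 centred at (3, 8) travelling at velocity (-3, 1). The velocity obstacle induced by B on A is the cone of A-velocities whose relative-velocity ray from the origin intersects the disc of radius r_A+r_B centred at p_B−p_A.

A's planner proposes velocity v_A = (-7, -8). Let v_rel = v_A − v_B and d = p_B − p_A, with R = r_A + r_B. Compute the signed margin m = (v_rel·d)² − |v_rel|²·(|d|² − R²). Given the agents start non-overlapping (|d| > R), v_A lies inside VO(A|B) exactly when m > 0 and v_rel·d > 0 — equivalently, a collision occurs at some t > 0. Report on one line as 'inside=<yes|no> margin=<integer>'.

d = (-1, 11),  |d|² = 122;  R = 4+6 = 10,  c = 122−10² = 22
v_rel = (-4, -9),  |v_rel|² = 97;  v_rel·d = (-4)·(-1) + (-9)·(11) = -95
97·t² + 190·t + 22 = 0  ⇒  m = (-95)² − 97·22 = 6891
m = 6891 > 0,  v_rel·d = -95 < 0  ⇒  outside

inside=no margin=6891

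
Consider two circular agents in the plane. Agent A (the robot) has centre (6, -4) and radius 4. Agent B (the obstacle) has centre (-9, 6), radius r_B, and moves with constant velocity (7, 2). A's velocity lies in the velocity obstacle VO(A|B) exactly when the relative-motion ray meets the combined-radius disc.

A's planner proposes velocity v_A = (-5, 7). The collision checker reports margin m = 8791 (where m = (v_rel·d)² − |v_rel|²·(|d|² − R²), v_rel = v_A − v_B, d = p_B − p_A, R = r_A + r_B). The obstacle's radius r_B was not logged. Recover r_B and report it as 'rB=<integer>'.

m = 8791
d = (-15, 10);  v_rel = (-12, 5),  |v_rel|² = 169
v_rel×d = (-12)·(10) − (5)·(-15) = -45
since m = R²·169 − (-45)²:  R² = (2025 + 8791) / 169 = 64
R = √64 = 8  ⇒  r_B = 8 − 4 = 4

rB=4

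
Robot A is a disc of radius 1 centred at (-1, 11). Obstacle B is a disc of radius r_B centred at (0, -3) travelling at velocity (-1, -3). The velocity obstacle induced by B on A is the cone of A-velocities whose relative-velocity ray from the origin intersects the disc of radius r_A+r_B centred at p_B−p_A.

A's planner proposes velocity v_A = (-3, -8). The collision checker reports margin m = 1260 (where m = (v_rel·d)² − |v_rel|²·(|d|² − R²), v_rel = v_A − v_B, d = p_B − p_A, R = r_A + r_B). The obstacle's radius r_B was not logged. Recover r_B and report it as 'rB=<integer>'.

m = 1260
d = (1, -14);  v_rel = (-2, -5),  |v_rel|² = 29
v_rel×d = (-2)·(-14) − (-5)·(1) = 33
since m = R²·29 − 33²:  R² = (1089 + 1260) / 29 = 81
R = √81 = 9  ⇒  r_B = 9 − 1 = 8

rB=8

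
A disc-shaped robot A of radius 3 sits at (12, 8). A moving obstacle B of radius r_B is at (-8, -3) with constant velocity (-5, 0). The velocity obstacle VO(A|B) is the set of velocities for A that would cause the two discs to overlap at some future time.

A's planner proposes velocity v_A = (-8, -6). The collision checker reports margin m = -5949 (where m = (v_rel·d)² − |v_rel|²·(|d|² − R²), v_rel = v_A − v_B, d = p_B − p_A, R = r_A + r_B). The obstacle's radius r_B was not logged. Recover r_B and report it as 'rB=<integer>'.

m = -5949
d = (-20, -11);  v_rel = (-3, -6),  |v_rel|² = 45
v_rel×d = (-3)·(-11) − (-6)·(-20) = -87
since m = R²·45 − (-87)²:  R² = (7569 + -5949) / 45 = 36
R = √36 = 6  ⇒  r_B = 6 − 3 = 3

rB=3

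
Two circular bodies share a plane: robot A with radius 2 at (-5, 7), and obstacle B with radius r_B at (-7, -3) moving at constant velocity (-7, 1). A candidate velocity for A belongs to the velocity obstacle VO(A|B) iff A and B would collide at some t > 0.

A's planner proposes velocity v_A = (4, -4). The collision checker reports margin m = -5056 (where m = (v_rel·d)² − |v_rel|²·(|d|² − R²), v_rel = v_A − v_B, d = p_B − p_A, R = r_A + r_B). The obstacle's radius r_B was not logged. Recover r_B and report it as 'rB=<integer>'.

m = -5056
d = (-2, -10);  v_rel = (11, -5),  |v_rel|² = 146
v_rel×d = (11)·(-10) − (-5)·(-2) = -120
since m = R²·146 − (-120)²:  R² = (14400 + -5056) / 146 = 64
R = √64 = 8  ⇒  r_B = 8 − 2 = 6

rB=6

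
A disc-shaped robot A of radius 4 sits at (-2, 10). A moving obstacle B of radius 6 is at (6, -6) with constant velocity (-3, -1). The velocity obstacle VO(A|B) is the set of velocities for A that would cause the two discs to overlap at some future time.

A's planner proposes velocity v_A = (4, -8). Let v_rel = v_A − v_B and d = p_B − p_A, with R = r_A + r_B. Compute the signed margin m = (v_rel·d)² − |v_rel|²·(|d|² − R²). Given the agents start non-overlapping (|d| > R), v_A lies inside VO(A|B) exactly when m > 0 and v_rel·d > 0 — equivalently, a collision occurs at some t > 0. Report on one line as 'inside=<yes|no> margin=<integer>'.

d = (8, -16),  |d|² = 320;  R = 4+6 = 10,  c = 320−10² = 220
v_rel = (7, -7),  |v_rel|² = 98;  v_rel·d = (7)·(8) + (-7)·(-16) = 168
98·t² − 336·t + 220 = 0  ⇒  m = 168² − 98·220 = 6664
m = 6664 > 0,  v_rel·d = 168 > 0  ⇒  inside

inside=yes margin=6664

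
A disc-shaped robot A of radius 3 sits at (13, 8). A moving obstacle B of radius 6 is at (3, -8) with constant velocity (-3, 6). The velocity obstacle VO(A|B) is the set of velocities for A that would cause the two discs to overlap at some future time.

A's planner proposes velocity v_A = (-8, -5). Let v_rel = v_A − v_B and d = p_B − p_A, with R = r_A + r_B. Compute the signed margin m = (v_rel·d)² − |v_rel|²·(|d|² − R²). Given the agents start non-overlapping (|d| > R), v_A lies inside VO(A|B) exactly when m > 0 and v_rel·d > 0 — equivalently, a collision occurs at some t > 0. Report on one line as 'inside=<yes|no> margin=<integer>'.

d = (-10, -16),  |d|² = 356;  R = 3+6 = 9,  c = 356−9² = 275
v_rel = (-5, -11),  |v_rel|² = 146;  v_rel·d = (-5)·(-10) + (-11)·(-16) = 226
146·t² − 452·t + 275 = 0  ⇒  m = 226² − 146·275 = 10926
m = 10926 > 0,  v_rel·d = 226 > 0  ⇒  inside

inside=yes margin=10926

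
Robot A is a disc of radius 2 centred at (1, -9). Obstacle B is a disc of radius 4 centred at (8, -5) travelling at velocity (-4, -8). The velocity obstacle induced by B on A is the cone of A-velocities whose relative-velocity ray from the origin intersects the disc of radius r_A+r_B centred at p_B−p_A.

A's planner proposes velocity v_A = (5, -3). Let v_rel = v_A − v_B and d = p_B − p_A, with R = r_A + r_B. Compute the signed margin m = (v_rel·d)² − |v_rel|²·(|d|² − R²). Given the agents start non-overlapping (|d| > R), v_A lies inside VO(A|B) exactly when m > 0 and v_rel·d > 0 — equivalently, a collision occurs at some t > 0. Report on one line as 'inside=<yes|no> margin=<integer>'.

d = (7, 4),  |d|² = 65;  R = 2+4 = 6,  c = 65−6² = 29
v_rel = (9, 5),  |v_rel|² = 106;  v_rel·d = (9)·(7) + (5)·(4) = 83
106·t² − 166·t + 29 = 0  ⇒  m = 83² − 106·29 = 3815
m = 3815 > 0,  v_rel·d = 83 > 0  ⇒  inside

inside=yes margin=3815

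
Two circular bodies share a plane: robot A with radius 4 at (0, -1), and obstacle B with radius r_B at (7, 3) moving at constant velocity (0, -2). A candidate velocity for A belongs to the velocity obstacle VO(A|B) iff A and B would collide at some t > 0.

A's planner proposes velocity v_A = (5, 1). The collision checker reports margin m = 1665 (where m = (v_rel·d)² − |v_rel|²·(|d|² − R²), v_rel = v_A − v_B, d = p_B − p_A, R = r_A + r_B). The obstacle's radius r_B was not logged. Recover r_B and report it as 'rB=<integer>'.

m = 1665
d = (7, 4);  v_rel = (5, 3),  |v_rel|² = 34
v_rel×d = (5)·(4) − (3)·(7) = -1
since m = R²·34 − (-1)²:  R² = (1 + 1665) / 34 = 49
R = √49 = 7  ⇒  r_B = 7 − 4 = 3

rB=3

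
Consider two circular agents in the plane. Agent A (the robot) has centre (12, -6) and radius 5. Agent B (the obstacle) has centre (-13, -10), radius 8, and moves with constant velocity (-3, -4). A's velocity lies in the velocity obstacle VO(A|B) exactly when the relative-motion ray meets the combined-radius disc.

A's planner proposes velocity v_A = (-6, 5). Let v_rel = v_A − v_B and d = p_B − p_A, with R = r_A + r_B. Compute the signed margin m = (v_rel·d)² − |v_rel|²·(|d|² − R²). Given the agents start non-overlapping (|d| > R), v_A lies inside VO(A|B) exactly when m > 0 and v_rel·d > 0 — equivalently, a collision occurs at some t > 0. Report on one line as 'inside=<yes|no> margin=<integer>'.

d = (-25, -4),  |d|² = 641;  R = 5+8 = 13,  c = 641−13² = 472
v_rel = (-3, 9),  |v_rel|² = 90;  v_rel·d = (-3)·(-25) + (9)·(-4) = 39
90·t² − 78·t + 472 = 0  ⇒  m = 39² − 90·472 = -40959
m = -40959 < 0,  v_rel·d = 39 > 0  ⇒  outside

inside=no margin=-40959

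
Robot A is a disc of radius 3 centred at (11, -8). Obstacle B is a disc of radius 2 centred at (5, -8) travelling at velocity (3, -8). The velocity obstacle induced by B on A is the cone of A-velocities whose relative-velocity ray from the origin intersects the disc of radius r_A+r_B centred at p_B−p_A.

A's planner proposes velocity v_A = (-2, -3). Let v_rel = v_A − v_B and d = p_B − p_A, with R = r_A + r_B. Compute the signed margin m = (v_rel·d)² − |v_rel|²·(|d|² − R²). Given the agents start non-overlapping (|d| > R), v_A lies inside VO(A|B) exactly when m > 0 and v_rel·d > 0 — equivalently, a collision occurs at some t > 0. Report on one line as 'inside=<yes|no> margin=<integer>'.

d = (-6, 0),  |d|² = 36;  R = 3+2 = 5,  c = 36−5² = 11
v_rel = (-5, 5),  |v_rel|² = 50;  v_rel·d = (-5)·(-6) + (5)·(0) = 30
50·t² − 60·t + 11 = 0  ⇒  m = 30² − 50·11 = 350
m = 350 > 0,  v_rel·d = 30 > 0  ⇒  inside

inside=yes margin=350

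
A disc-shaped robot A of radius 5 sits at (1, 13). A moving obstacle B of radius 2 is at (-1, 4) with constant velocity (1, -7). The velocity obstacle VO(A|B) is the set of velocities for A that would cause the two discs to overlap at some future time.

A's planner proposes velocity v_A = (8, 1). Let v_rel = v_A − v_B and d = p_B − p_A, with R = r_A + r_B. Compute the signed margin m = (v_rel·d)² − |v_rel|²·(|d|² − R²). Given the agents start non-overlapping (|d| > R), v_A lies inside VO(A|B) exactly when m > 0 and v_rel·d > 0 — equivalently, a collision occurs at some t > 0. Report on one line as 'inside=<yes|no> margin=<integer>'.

d = (-2, -9),  |d|² = 85;  R = 5+2 = 7,  c = 85−7² = 36
v_rel = (7, 8),  |v_rel|² = 113;  v_rel·d = (7)·(-2) + (8)·(-9) = -86
113·t² + 172·t + 36 = 0  ⇒  m = (-86)² − 113·36 = 3328
m = 3328 > 0,  v_rel·d = -86 < 0  ⇒  outside

inside=no margin=3328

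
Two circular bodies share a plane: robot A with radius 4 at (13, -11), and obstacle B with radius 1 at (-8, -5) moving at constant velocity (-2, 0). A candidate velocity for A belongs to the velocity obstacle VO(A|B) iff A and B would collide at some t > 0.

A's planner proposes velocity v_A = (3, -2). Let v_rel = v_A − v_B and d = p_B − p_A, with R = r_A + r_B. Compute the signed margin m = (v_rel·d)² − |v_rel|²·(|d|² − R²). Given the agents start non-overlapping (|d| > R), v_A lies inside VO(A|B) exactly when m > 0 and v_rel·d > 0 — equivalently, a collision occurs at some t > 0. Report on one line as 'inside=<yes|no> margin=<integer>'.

d = (-21, 6),  |d|² = 477;  R = 4+1 = 5,  c = 477−5² = 452
v_rel = (5, -2),  |v_rel|² = 29;  v_rel·d = (5)·(-21) + (-2)·(6) = -117
29·t² + 234·t + 452 = 0  ⇒  m = (-117)² − 29·452 = 581
m = 581 > 0,  v_rel·d = -117 < 0  ⇒  outside

inside=no margin=581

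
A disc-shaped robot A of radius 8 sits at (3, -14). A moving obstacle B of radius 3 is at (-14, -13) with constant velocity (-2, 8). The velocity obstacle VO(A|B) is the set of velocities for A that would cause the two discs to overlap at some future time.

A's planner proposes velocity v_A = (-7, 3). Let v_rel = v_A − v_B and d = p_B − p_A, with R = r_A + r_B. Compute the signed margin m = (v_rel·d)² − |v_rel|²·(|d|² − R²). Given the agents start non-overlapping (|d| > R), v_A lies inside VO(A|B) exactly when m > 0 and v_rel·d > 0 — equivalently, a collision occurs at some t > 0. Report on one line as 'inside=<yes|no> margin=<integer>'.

d = (-17, 1),  |d|² = 290;  R = 8+3 = 11,  c = 290−11² = 169
v_rel = (-5, -5),  |v_rel|² = 50;  v_rel·d = (-5)·(-17) + (-5)·(1) = 80
50·t² − 160·t + 169 = 0  ⇒  m = 80² − 50·169 = -2050
m = -2050 < 0,  v_rel·d = 80 > 0  ⇒  outside

inside=no margin=-2050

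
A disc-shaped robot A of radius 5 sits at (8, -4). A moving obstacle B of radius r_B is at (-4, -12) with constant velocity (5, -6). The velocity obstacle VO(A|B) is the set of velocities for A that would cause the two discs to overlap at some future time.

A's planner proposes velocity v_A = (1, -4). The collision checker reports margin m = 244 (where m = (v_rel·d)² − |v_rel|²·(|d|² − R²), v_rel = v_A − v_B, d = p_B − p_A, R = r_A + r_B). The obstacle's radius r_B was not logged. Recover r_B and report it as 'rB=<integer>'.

m = 244
d = (-12, -8);  v_rel = (-4, 2),  |v_rel|² = 20
v_rel×d = (-4)·(-8) − (2)·(-12) = 56
since m = R²·20 − 56²:  R² = (3136 + 244) / 20 = 169
R = √169 = 13  ⇒  r_B = 13 − 5 = 8

rB=8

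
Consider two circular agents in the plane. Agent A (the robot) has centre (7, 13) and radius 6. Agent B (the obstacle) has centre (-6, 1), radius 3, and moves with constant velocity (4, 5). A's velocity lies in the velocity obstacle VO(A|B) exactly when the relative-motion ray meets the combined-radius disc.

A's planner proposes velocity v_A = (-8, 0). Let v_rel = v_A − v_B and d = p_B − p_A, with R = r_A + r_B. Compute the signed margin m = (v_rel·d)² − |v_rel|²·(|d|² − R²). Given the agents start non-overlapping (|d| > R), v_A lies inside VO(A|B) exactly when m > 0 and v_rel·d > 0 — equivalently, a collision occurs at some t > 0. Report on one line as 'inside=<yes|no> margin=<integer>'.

d = (-13, -12),  |d|² = 313;  R = 6+3 = 9,  c = 313−9² = 232
v_rel = (-12, -5),  |v_rel|² = 169;  v_rel·d = (-12)·(-13) + (-5)·(-12) = 216
169·t² − 432·t + 232 = 0  ⇒  m = 216² − 169·232 = 7448
m = 7448 > 0,  v_rel·d = 216 > 0  ⇒  inside

inside=yes margin=7448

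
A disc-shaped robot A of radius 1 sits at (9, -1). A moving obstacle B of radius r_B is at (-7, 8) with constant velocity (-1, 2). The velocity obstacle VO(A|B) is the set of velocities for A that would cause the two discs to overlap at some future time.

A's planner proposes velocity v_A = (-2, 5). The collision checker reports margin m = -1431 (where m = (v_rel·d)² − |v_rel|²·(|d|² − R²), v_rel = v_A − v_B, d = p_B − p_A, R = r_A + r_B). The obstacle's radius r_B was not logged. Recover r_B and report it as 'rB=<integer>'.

m = -1431
d = (-16, 9);  v_rel = (-1, 3),  |v_rel|² = 10
v_rel×d = (-1)·(9) − (3)·(-16) = 39
since m = R²·10 − 39²:  R² = (1521 + -1431) / 10 = 9
R = √9 = 3  ⇒  r_B = 3 − 1 = 2

rB=2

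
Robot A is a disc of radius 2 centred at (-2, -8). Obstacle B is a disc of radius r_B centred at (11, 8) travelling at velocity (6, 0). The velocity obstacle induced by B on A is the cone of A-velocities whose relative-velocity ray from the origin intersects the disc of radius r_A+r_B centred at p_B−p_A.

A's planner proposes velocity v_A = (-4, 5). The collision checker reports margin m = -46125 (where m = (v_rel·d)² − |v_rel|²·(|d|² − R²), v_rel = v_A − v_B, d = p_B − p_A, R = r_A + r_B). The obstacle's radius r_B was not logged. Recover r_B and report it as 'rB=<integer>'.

m = -46125
d = (13, 16);  v_rel = (-10, 5),  |v_rel|² = 125
v_rel×d = (-10)·(16) − (5)·(13) = -225
since m = R²·125 − (-225)²:  R² = (50625 + -46125) / 125 = 36
R = √36 = 6  ⇒  r_B = 6 − 2 = 4

rB=4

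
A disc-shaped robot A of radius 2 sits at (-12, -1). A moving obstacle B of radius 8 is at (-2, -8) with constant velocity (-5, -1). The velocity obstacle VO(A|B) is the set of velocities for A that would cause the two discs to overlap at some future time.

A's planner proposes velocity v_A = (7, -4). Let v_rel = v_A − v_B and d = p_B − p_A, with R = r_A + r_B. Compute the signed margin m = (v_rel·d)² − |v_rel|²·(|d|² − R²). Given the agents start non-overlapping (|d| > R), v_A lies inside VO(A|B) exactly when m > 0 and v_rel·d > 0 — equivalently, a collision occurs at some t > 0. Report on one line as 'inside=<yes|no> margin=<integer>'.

d = (10, -7),  |d|² = 149;  R = 2+8 = 10,  c = 149−10² = 49
v_rel = (12, -3),  |v_rel|² = 153;  v_rel·d = (12)·(10) + (-3)·(-7) = 141
153·t² − 282·t + 49 = 0  ⇒  m = 141² − 153·49 = 12384
m = 12384 > 0,  v_rel·d = 141 > 0  ⇒  inside

inside=yes margin=12384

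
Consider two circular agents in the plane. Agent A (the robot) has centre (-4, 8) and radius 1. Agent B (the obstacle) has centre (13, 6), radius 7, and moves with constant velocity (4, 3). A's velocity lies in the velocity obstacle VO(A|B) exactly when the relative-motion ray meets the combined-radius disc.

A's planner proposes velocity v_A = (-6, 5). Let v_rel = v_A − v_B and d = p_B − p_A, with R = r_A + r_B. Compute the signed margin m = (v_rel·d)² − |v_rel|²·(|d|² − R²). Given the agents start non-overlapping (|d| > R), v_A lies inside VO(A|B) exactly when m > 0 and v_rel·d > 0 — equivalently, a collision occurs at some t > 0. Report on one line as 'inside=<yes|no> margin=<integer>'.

d = (17, -2),  |d|² = 293;  R = 1+7 = 8,  c = 293−8² = 229
v_rel = (-10, 2),  |v_rel|² = 104;  v_rel·d = (-10)·(17) + (2)·(-2) = -174
104·t² + 348·t + 229 = 0  ⇒  m = (-174)² − 104·229 = 6460
m = 6460 > 0,  v_rel·d = -174 < 0  ⇒  outside

inside=no margin=6460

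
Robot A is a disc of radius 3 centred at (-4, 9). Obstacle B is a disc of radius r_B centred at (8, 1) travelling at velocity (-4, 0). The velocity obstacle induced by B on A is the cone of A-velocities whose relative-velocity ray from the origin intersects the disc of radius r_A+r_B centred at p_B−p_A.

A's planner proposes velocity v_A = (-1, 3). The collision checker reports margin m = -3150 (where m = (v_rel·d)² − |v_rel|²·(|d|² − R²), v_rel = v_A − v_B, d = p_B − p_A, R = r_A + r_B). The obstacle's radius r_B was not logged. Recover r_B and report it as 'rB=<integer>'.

m = -3150
d = (12, -8);  v_rel = (3, 3),  |v_rel|² = 18
v_rel×d = (3)·(-8) − (3)·(12) = -60
since m = R²·18 − (-60)²:  R² = (3600 + -3150) / 18 = 25
R = √25 = 5  ⇒  r_B = 5 − 3 = 2

rB=2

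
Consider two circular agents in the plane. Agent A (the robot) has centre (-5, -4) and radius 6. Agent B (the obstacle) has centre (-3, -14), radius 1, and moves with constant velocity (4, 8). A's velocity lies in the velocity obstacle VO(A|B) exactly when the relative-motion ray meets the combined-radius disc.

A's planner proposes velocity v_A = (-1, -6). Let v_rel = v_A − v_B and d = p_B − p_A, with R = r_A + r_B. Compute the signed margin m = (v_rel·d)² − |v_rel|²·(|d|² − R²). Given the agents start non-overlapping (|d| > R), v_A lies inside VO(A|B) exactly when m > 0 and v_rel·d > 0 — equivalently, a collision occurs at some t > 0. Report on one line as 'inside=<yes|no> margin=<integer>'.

d = (2, -10),  |d|² = 104;  R = 6+1 = 7,  c = 104−7² = 55
v_rel = (-5, -14),  |v_rel|² = 221;  v_rel·d = (-5)·(2) + (-14)·(-10) = 130
221·t² − 260·t + 55 = 0  ⇒  m = 130² − 221·55 = 4745
m = 4745 > 0,  v_rel·d = 130 > 0  ⇒  inside

inside=yes margin=4745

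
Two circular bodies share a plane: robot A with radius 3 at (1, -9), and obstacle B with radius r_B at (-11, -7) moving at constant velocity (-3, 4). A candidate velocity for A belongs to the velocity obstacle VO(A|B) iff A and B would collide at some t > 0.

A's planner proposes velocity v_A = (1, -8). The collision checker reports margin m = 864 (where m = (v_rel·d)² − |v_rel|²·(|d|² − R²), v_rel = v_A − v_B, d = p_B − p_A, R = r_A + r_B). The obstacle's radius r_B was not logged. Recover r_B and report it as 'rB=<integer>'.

m = 864
d = (-12, 2);  v_rel = (4, -12),  |v_rel|² = 160
v_rel×d = (4)·(2) − (-12)·(-12) = -136
since m = R²·160 − (-136)²:  R² = (18496 + 864) / 160 = 121
R = √121 = 11  ⇒  r_B = 11 − 3 = 8

rB=8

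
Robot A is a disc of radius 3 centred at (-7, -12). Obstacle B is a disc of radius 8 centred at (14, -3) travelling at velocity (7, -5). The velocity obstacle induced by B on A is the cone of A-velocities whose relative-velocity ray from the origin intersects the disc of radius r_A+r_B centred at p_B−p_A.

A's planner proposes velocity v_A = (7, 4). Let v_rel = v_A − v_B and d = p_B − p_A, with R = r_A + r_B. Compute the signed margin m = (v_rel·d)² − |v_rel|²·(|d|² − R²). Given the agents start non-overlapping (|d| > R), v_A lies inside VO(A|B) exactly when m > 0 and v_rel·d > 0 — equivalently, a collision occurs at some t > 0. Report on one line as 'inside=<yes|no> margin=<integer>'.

d = (21, 9),  |d|² = 522;  R = 3+8 = 11,  c = 522−11² = 401
v_rel = (0, 9),  |v_rel|² = 81;  v_rel·d = (0)·(21) + (9)·(9) = 81
81·t² − 162·t + 401 = 0  ⇒  m = 81² − 81·401 = -25920
m = -25920 < 0,  v_rel·d = 81 > 0  ⇒  outside

inside=no margin=-25920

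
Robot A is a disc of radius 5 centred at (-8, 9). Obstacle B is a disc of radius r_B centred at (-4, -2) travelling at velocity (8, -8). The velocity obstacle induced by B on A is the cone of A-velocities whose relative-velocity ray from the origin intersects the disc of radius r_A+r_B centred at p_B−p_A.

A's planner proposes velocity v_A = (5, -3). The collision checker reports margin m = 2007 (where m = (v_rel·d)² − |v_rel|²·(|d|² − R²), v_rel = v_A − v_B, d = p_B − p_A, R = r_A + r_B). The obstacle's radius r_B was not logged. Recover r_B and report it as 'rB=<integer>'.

m = 2007
d = (4, -11);  v_rel = (-3, 5),  |v_rel|² = 34
v_rel×d = (-3)·(-11) − (5)·(4) = 13
since m = R²·34 − 13²:  R² = (169 + 2007) / 34 = 64
R = √64 = 8  ⇒  r_B = 8 − 5 = 3

rB=3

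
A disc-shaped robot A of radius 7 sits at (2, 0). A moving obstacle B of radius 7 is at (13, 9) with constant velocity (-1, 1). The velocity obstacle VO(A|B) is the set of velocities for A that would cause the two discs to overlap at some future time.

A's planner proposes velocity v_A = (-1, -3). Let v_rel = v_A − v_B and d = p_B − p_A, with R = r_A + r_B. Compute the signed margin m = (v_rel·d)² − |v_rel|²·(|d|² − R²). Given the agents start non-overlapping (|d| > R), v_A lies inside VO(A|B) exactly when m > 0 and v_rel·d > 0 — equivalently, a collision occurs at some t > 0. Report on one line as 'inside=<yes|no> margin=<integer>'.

d = (11, 9),  |d|² = 202;  R = 7+7 = 14,  c = 202−14² = 6
v_rel = (0, -4),  |v_rel|² = 16;  v_rel·d = (0)·(11) + (-4)·(9) = -36
16·t² + 72·t + 6 = 0  ⇒  m = (-36)² − 16·6 = 1200
m = 1200 > 0,  v_rel·d = -36 < 0  ⇒  outside

inside=no margin=1200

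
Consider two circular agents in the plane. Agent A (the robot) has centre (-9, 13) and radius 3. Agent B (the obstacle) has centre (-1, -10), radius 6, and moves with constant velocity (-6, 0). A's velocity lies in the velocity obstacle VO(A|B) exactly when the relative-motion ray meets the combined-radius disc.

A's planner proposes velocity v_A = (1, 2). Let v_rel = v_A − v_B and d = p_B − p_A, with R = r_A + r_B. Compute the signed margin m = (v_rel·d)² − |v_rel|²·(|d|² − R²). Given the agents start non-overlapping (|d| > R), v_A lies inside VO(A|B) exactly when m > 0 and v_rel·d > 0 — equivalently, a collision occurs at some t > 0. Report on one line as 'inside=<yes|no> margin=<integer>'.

d = (8, -23),  |d|² = 593;  R = 3+6 = 9,  c = 593−9² = 512
v_rel = (7, 2),  |v_rel|² = 53;  v_rel·d = (7)·(8) + (2)·(-23) = 10
53·t² − 20·t + 512 = 0  ⇒  m = 10² − 53·512 = -27036
m = -27036 < 0,  v_rel·d = 10 > 0  ⇒  outside

inside=no margin=-27036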